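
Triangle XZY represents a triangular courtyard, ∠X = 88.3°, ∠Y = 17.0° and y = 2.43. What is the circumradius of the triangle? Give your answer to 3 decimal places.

4.156

The third angle is ∠Z = 180° − ∠Y − ∠X = 74.70°.
Law of sines: x = y·sin X/sin Y ≈ 8.3077.
Law of sines: z = y·sin Z/sin Y ≈ 8.0168.
Circumradius = y/(2 sin Y) ≈ 4.1557.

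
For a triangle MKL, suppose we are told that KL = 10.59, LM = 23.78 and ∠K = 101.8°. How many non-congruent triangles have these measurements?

KL·sin K = 10.59·sin(101.8°) ≈ 10.37.
Since ∠K is not acute, a triangle exists only if LM > KL; here LM > KL, so there is exactly one triangle.

1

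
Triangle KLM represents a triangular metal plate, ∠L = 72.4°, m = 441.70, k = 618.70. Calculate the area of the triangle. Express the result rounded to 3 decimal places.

Area = ½·m·k·sin L ≈ 1.3024e+05.

area ≈ 130243.873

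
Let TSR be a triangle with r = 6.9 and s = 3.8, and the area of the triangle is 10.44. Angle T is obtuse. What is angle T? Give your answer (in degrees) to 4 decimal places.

∠T ≈ 127.2181°

From area = ½·s·r·sin T, we get sin T = 2·area/(s·r) ≈ 0.79634.
Taking the obtuse solution, ∠T ≈ 127.22°.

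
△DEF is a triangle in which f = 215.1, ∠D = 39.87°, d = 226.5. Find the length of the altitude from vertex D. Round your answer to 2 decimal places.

209.90

Law of sines: sin F = f·sin D/d ≈ 0.60878.
Since d ≥ f, only the acute value applies: ∠F ≈ 37.50°.
Then ∠E = 180° − ∠D − ∠F ≈ 102.63°.
Law of sines gives e = d·sin E/sin D ≈ 344.78.
Area = ½·d·f·sin E ≈ 23771.
The altitude from D has length 2·area/d ≈ 209.9.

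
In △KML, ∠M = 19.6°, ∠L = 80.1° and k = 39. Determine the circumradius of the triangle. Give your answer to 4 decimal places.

19.7828

The third angle is ∠K = 180° − ∠M − ∠L = 80.30°.
Law of sines: m = k·sin M/sin K ≈ 13.272.
Law of sines: l = k·sin L/sin K ≈ 38.976.
Circumradius = k/(2 sin K) ≈ 19.783.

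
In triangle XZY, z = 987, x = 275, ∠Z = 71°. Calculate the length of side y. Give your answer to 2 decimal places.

Law of sines: sin X = x·sin Z/z ≈ 0.26344.
Since z ≥ x, only the acute value applies: ∠X ≈ 15.27°.
Then ∠Y = 180° − ∠Z − ∠X ≈ 93.73°.
Law of sines gives y = z·sin Y/sin Z ≈ 1041.7.

1041.67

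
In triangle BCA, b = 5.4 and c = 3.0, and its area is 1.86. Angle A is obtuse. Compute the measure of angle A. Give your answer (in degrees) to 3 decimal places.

From area = ½·b·c·sin A, we get sin A = 2·area/(b·c) ≈ 0.22963.
Taking the obtuse solution, ∠A ≈ 166.72°.

166.725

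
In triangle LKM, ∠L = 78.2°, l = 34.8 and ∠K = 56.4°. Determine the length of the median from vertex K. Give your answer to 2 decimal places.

m_K ≈ 26.58

The third angle is ∠M = 180° − ∠L − ∠K = 45.40°.
Law of sines: k = l·sin K/sin L ≈ 29.611.
Law of sines: m = l·sin M/sin L ≈ 25.313.
Median from K: ½√(2·m² + 2·l² − k²) ≈ 26.584.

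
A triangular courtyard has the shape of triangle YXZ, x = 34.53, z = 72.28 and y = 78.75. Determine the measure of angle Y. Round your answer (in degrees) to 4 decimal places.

By the law of cosines, cos Y = (x² + z² − y²) / (2·x·z) ≈ 0.04310, so ∠Y ≈ 87.53°.

∠Y ≈ 87.5296°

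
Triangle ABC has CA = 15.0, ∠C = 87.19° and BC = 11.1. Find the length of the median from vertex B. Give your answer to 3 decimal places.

13.088

By the law of cosines, AB² = BC² + CA² − 2·BC·CA·cos C = 331.88, so AB ≈ 18.218.
Median from B: ½√(2·AB² + 2·BC² − CA²) ≈ 13.088.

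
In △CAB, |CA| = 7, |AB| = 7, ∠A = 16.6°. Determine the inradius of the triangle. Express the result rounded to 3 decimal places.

By the law of cosines, |BC|² = |CA|² + |AB|² − 2·|CA|·|AB|·cos A = 4.0844, so |BC| ≈ 2.021.
Area = ½·|CA|·|AB|·sin A ≈ 6.9994.
Semiperimeter s = (7+2.021+7)/2 = 8.0105.
Inradius = area/s = 6.9994/8.0105 ≈ 0.87377.

r ≈ 0.874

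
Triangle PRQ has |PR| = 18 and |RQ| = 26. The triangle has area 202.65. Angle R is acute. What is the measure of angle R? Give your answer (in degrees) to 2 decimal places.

From area = ½·|PR|·|RQ|·sin R, we get sin R = 2·area/(|PR|·|RQ|) ≈ 0.86603.
Taking the acute solution, ∠R ≈ 60.00°.

∠R ≈ 60.00°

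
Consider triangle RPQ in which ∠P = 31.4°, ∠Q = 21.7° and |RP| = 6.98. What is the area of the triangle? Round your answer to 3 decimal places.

area ≈ 27.450

The third angle is ∠R = 180° − ∠P − ∠Q = 126.90°.
Law of sines: |PQ| = |RP|·sin R/sin Q ≈ 15.096.
Law of sines: |QR| = |RP|·sin P/sin Q ≈ 9.8355.
Area = ½·|RP|·|PQ|·sin P ≈ 27.45.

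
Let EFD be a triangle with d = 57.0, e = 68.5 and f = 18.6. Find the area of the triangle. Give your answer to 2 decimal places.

Semiperimeter s = (68.5 + 18.6 + 57)/2 = 72.05.
Heron's formula: area = √(72.05·3.55·53.45·15.05) ≈ 453.6.

area ≈ 453.60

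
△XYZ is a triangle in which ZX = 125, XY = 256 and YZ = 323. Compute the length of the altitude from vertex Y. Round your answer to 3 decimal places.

Semiperimeter s = (323 + 125 + 256)/2 = 352.
Heron's formula: area = √(352·29·227·96) ≈ 14915.
The altitude from Y has length 2·area/ZX ≈ 238.64.

238.638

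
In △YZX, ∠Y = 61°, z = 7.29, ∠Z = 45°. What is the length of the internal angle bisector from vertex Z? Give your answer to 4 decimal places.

The third angle is ∠X = 180° − ∠Y − ∠Z = 74.00°.
Law of sines: y = z·sin Y/sin Z ≈ 9.017.
Law of sines: x = z·sin X/sin Z ≈ 9.9102.
The bisector from Z has length 2·x·y·cos(∠Z/2)/(x+y) ≈ 8.7238.

8.7238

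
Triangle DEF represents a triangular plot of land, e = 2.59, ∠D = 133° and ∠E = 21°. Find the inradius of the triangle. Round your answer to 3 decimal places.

The third angle is ∠F = 180° − ∠D − ∠E = 26.00°.
Law of sines: d = e·sin D/sin E ≈ 5.2856.
Law of sines: f = e·sin F/sin E ≈ 3.1682.
Area = ½·e·d·sin F ≈ 3.0006.
Semiperimeter s = (5.2856+2.59+3.1682)/2 = 5.5219.
Inradius = area/s = 3.0006/5.5219 ≈ 0.5434.

r ≈ 0.543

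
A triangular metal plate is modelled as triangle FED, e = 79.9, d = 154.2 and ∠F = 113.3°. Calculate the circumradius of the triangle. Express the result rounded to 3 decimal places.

By the law of cosines, f² = e² + d² − 2·e·d·cos F = 39908, so f ≈ 199.77.
Area = ½·e·d·sin F ≈ 5657.9.
Circumradius = f/(2 sin F) ≈ 108.75.

108.755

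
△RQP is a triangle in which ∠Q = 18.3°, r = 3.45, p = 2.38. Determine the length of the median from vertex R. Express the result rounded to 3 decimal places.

0.919

By the law of cosines, q² = p² + r² − 2·p·r·cos Q = 1.9754, so q ≈ 1.4055.
Median from R: ½√(2·q² + 2·p² − r²) ≈ 0.91885.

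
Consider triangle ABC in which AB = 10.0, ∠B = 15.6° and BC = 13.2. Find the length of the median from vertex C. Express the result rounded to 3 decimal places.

m_C ≈ 8.491

By the law of cosines, CA² = AB² + BC² − 2·AB·BC·cos B = 19.965, so CA ≈ 4.4682.
Median from C: ½√(2·BC² + 2·CA² − AB²) ≈ 8.4913.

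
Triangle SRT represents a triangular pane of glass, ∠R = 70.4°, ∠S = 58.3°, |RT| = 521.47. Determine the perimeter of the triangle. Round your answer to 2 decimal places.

perimeter ≈ 1577.20

The third angle is ∠T = 180° − ∠S − ∠R = 51.30°.
Law of sines: |TS| = |RT|·sin R/sin S ≈ 577.4.
Law of sines: |SR| = |RT|·sin T/sin S ≈ 478.33.
Semiperimeter s = (521.47+577.4+478.33)/2 = 788.6.
Perimeter = 521.47 + 577.4 + 478.33 = 1577.2.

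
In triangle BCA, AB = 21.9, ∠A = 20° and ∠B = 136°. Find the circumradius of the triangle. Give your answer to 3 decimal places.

The third angle is ∠C = 180° − ∠A − ∠B = 24.00°.
Law of sines: CA = AB·sin B/sin C ≈ 37.403.
Law of sines: BC = AB·sin A/sin C ≈ 18.415.
Circumradius = AB/(2 sin C) ≈ 26.922.

R ≈ 26.922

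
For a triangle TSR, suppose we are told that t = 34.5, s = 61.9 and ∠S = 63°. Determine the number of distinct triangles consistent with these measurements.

1

t·sin S = 34.5·sin(63°) ≈ 30.74.
Since s ≥ t, exactly one triangle exists.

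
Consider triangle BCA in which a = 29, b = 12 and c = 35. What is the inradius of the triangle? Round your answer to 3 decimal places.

4.298

Semiperimeter s = (12 + 35 + 29)/2 = 38.
Heron's formula: area = √(38·26·3·9) ≈ 163.33.
Inradius = area/s = 163.33/38 ≈ 4.2981.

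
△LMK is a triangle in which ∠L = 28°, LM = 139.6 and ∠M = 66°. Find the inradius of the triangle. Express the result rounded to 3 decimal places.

r ≈ 25.150

The third angle is ∠K = 180° − ∠L − ∠M = 86.00°.
Law of sines: MK = LM·sin L/sin K ≈ 65.698.
Law of sines: KL = LM·sin M/sin K ≈ 127.84.
Area = ½·LM·MK·sin M ≈ 4189.3.
Semiperimeter s = (65.698+127.84+139.6)/2 = 166.57.
Inradius = area/s = 4189.3/166.57 ≈ 25.15.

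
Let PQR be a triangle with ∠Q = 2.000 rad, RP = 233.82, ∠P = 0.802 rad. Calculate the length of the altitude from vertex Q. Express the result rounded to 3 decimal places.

The third angle is ∠R = π − ∠P − ∠Q = 0.340 rad.
Law of sines: QR = RP·sin P/sin Q ≈ 184.82.
Law of sines: PQ = RP·sin R/sin Q ≈ 85.655.
Area = ½·RP·QR·sin R ≈ 7197.5.
The altitude from Q has length 2·area/RP ≈ 61.565.

61.565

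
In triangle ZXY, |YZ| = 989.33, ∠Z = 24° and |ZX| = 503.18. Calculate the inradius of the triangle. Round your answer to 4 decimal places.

By the law of cosines, |XY|² = |YZ|² + |ZX|² − 2·|YZ|·|ZX|·cos Z = 3.2242e+05, so |XY| ≈ 567.82.
Area = ½·|YZ|·|ZX|·sin Z ≈ 1.0124e+05.
Semiperimeter s = (567.82+989.33+503.18)/2 = 1030.2.
Inradius = area/s = 1.0124e+05/1030.2 ≈ 98.275.

r ≈ 98.2746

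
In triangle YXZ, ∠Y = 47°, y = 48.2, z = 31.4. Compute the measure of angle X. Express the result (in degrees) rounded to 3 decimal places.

∠X ≈ 104.547°

Law of sines: sin Z = z·sin Y/y ≈ 0.47644.
Since y ≥ z, only the acute value applies: ∠Z ≈ 28.45°.
Then ∠X = 180° − ∠Y − ∠Z ≈ 104.55°.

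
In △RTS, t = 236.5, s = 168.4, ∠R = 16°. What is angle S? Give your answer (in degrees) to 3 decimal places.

31.882

By the law of cosines, r² = t² + s² − 2·t·s·cos R = 7723.2, so r ≈ 87.882.
Law of cosines again: cos S = (r² + t² − s²)/(2·r·t) ≈ 0.84913, so ∠S ≈ 31.88°.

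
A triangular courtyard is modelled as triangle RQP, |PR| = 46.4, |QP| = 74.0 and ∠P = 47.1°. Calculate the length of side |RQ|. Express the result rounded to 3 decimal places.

By the law of cosines, |RQ|² = |QP|² + |PR|² − 2·|QP|·|PR|·cos P = 2954.3, so |RQ| ≈ 54.354.

54.354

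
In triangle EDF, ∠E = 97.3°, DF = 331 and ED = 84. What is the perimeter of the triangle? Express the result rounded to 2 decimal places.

Law of sines: sin F = ED·sin E/DF ≈ 0.25172.
Since DF ≥ ED, only the acute value applies: ∠F ≈ 14.58°.
Then ∠D = 180° − ∠E − ∠F ≈ 68.12°.
Law of sines gives FE = DF·sin D/sin E ≈ 309.67.
Semiperimeter s = (331+309.67+84)/2 = 362.33.
Perimeter = 331 + 309.67 + 84 = 724.67.

perimeter ≈ 724.67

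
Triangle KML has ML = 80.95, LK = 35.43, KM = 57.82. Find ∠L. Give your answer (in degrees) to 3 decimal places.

By the law of cosines, cos L = (ML² + LK² − KM²) / (2·ML·LK) ≈ 0.77841, so ∠L ≈ 38.89°.

∠L ≈ 38.885°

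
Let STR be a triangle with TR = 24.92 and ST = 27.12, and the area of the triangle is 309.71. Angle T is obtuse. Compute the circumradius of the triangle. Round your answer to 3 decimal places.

23.761

From area = ½·ST·TR·sin T, we get sin T = 2·area/(ST·TR) ≈ 0.91653.
Taking the obtuse solution, ∠T ≈ 113.58°.
Law of cosines then gives RS ≈ 43.556.
Circumradius = RS/(2 sin T) ≈ 23.761.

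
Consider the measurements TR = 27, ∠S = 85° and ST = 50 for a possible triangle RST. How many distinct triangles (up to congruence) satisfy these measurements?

0

ST·sin S = 50·sin(85°) ≈ 49.81.
Since TR = 27 < 49.81 = ST sin S, no triangle exists.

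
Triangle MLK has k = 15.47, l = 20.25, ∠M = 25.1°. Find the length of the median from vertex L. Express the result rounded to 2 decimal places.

7.63

By the law of cosines, m² = l² + k² − 2·l·k·cos M = 82.013, so m ≈ 9.0561.
Median from L: ½√(2·k² + 2·m² − l²) ≈ 7.6257.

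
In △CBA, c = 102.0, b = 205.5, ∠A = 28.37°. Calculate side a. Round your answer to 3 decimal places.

By the law of cosines, a² = c² + b² − 2·c·b·cos A = 15747, so a ≈ 125.49.

125.488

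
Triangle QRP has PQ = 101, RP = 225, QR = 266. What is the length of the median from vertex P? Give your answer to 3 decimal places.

112.801

Median from P: ½√(2·RP² + 2·PQ² − QR²) ≈ 112.8.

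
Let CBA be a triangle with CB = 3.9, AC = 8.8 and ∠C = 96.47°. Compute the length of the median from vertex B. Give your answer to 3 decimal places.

6.200

By the law of cosines, BA² = AC² + CB² − 2·AC·CB·cos C = 100.38, so BA ≈ 10.019.
Median from B: ½√(2·CB² + 2·BA² − AC²) ≈ 6.1998.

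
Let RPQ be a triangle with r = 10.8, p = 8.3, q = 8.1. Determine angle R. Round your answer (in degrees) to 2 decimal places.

∠R ≈ 82.37°

By the law of cosines, cos R = (p² + q² − r²) / (2·p·q) ≈ 0.13283, so ∠R ≈ 82.37°.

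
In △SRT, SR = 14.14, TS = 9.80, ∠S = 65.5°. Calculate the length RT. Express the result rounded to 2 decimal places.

By the law of cosines, RT² = TS² + SR² − 2·TS·SR·cos S = 181.05, so RT ≈ 13.455.

13.46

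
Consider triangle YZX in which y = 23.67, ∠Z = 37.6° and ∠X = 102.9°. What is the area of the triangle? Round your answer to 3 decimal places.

The third angle is ∠Y = 180° − ∠Z − ∠X = 39.50°.
Law of sines: z = y·sin Z/sin Y ≈ 22.705.
Law of sines: x = y·sin X/sin Y ≈ 36.273.
Area = ½·y·z·sin X ≈ 261.93.

area ≈ 261.931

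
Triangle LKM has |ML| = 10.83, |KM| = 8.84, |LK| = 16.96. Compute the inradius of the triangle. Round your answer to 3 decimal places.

Semiperimeter s = (8.84 + 10.83 + 16.96)/2 = 18.315.
Heron's formula: area = √(18.315·9.475·7.485·1.355) ≈ 41.953.
Inradius = area/s = 41.953/18.315 ≈ 2.2906.

r ≈ 2.291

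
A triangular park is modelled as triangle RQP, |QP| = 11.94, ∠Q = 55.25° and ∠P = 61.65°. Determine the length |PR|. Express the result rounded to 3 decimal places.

The third angle is ∠R = 180° − ∠Q − ∠P = 63.10°.
Law of sines: |PR| = |QP|·sin Q/sin R ≈ 11.001.

11.001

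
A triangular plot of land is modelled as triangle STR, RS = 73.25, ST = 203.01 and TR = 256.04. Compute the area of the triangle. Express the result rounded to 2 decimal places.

area ≈ 5724.76

Semiperimeter s = (256.04 + 73.25 + 203.01)/2 = 266.15.
Heron's formula: area = √(266.15·10.11·192.9·63.14) ≈ 5724.8.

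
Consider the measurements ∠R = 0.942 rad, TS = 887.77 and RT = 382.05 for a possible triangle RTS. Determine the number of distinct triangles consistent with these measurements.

1

RT·sin R = 382.05·sin(0.942 rad) ≈ 309.
Since TS ≥ RT, exactly one triangle exists.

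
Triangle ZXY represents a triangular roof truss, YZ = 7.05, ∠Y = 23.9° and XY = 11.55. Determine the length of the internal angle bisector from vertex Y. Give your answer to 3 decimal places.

By the law of cosines, ZX² = XY² + YZ² − 2·XY·YZ·cos Y = 34.214, so ZX ≈ 5.8493.
The bisector from Y has length 2·XY·YZ·cos(∠Y/2)/(XY+YZ) ≈ 8.5659.

t_Y ≈ 8.566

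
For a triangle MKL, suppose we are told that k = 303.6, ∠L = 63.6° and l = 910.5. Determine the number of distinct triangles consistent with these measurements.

1

k·sin L = 303.6·sin(63.6°) ≈ 271.9.
Since l ≥ k, exactly one triangle exists.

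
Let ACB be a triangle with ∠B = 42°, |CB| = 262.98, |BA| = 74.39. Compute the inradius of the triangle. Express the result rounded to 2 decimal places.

By the law of cosines, |AC|² = |CB|² + |BA|² − 2·|CB|·|BA|·cos B = 45616, so |AC| ≈ 213.58.
Area = ½·|CB|·|BA|·sin B ≈ 6545.1.
Semiperimeter s = (262.98+74.39+213.58)/2 = 275.47.
Inradius = area/s = 6545.1/275.47 ≈ 23.759.

23.76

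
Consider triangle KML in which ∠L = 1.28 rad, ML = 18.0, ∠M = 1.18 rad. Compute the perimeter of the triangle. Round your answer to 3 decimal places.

The third angle is ∠K = π − ∠M − ∠L = 0.682 rad.
Law of sines: LK = ML·sin M/sin K ≈ 26.416.
Law of sines: KM = ML·sin L/sin K ≈ 27.371.
Semiperimeter s = (18+26.416+27.371)/2 = 35.893.
Perimeter = 18 + 26.416 + 27.371 = 71.787.

71.787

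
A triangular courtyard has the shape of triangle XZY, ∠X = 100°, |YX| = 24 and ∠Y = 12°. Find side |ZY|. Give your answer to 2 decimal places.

The third angle is ∠Z = 180° − ∠Y − ∠X = 68.00°.
Law of sines: |ZY| = |YX|·sin X/sin Z ≈ 25.492.

25.49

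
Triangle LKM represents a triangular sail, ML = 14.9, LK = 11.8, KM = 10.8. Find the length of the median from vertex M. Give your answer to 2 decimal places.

Median from M: ½√(2·KM² + 2·ML² − LK²) ≈ 11.598.

11.60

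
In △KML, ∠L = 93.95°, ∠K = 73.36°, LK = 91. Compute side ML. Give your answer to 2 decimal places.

The third angle is ∠M = 180° − ∠L − ∠K = 12.69°.
Law of sines: ML = LK·sin K/sin M ≈ 396.9.

396.90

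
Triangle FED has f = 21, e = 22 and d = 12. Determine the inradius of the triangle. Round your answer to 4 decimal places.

Semiperimeter s = (21 + 22 + 12)/2 = 27.5.
Heron's formula: area = √(27.5·6.5·5.5·15.5) ≈ 123.44.
Inradius = area/s = 123.44/27.5 ≈ 4.4889.

4.4889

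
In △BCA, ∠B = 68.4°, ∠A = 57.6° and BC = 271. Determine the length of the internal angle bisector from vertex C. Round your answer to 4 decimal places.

t_C ≈ 253.0927

The third angle is ∠C = 180° − ∠A − ∠B = 54.00°.
Law of sines: CA = BC·sin B/sin A ≈ 298.43.
Law of sines: AB = BC·sin C/sin A ≈ 259.67.
The bisector from C has length 2·BC·CA·cos(∠C/2)/(BC+CA) ≈ 253.09.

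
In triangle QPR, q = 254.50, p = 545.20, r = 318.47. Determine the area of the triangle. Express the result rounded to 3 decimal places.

23852.146

Semiperimeter s = (254.5 + 545.2 + 318.47)/2 = 559.09.
Heron's formula: area = √(559.09·304.59·13.885·240.62) ≈ 23852.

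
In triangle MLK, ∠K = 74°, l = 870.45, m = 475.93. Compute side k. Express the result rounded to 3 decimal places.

869.376

By the law of cosines, k² = m² + l² − 2·m·l·cos K = 7.5581e+05, so k ≈ 869.38.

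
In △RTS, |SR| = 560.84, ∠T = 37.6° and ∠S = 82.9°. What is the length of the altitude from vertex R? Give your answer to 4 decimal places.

The third angle is ∠R = 180° − ∠T − ∠S = 59.50°.
Law of sines: |TS| = |SR|·sin R/sin T ≈ 792.
Law of sines: |RT| = |SR|·sin S/sin T ≈ 912.14.
Area = ½·|SR|·|TS|·sin S ≈ 2.2039e+05.
The altitude from R has length 2·area/|TS| ≈ 556.54.

h_R ≈ 556.5394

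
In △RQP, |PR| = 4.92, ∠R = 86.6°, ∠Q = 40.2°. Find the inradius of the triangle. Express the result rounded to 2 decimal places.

r ≈ 1.61

The third angle is ∠P = 180° − ∠R − ∠Q = 53.20°.
Law of sines: |QP| = |PR|·sin R/sin Q ≈ 7.6091.
Law of sines: |RQ| = |PR|·sin P/sin Q ≈ 6.1036.
Area = ½·|PR|·|QP|·sin P ≈ 14.988.
Semiperimeter s = (7.6091+4.92+6.1036)/2 = 9.3163.
Inradius = area/s = 14.988/9.3163 ≈ 1.6088.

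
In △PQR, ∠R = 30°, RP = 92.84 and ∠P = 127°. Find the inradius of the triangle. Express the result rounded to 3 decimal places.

r ≈ 21.945

The third angle is ∠Q = 180° − ∠R − ∠P = 23.00°.
Law of sines: QR = RP·sin P/sin Q ≈ 189.76.
Law of sines: PQ = RP·sin R/sin Q ≈ 118.8.
Area = ½·RP·QR·sin R ≈ 4404.3.
Semiperimeter s = (189.76+92.84+118.8)/2 = 200.7.
Inradius = area/s = 4404.3/200.7 ≈ 21.945.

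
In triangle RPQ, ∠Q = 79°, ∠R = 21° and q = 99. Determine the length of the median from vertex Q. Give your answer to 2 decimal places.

The third angle is ∠P = 180° − ∠Q − ∠R = 80.00°.
Law of sines: r = q·sin R/sin Q ≈ 36.142.
Law of sines: p = q·sin P/sin Q ≈ 99.321.
Median from Q: ½√(2·r² + 2·p² − q²) ≈ 55.993.

m_Q ≈ 55.99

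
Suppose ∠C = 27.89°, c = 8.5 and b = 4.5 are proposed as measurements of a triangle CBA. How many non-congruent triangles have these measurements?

b·sin C = 4.5·sin(27.89°) ≈ 2.105.
Since c ≥ b, exactly one triangle exists.

1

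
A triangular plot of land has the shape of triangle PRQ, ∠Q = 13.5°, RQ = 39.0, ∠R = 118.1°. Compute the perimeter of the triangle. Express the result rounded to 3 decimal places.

97.181

The third angle is ∠P = 180° − ∠R − ∠Q = 48.40°.
Law of sines: QP = RQ·sin R/sin P ≈ 46.006.
Law of sines: PR = RQ·sin Q/sin P ≈ 12.175.
Semiperimeter s = (39+46.006+12.175)/2 = 48.59.
Perimeter = 39 + 46.006 + 12.175 = 97.181.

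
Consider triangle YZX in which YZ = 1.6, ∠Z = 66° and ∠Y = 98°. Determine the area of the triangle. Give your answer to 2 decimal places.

The third angle is ∠X = 180° − ∠Y − ∠Z = 16.00°.
Law of sines: ZX = YZ·sin Y/sin X ≈ 5.7482.
Law of sines: XY = YZ·sin Z/sin X ≈ 5.3029.
Area = ½·YZ·ZX·sin Z ≈ 4.201.

4.20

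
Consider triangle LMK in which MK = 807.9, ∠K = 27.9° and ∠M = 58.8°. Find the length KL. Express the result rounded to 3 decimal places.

The third angle is ∠L = 180° − ∠M − ∠K = 93.30°.
Law of sines: KL = MK·sin M/sin L ≈ 692.2.

692.197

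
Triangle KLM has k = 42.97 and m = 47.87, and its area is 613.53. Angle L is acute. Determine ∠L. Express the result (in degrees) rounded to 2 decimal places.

From area = ½·m·k·sin L, we get sin L = 2·area/(m·k) ≈ 0.59654.
Taking the acute solution, ∠L ≈ 36.62°.

∠L ≈ 36.62°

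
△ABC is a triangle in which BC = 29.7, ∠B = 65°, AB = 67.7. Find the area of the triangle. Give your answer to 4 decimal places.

Area = ½·AB·BC·sin B ≈ 911.15.

911.1520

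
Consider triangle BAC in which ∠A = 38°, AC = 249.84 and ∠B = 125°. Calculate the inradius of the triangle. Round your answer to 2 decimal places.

The third angle is ∠C = 180° − ∠B − ∠A = 17.00°.
Law of sines: CB = AC·sin A/sin B ≈ 187.78.
Law of sines: BA = AC·sin C/sin B ≈ 89.173.
Area = ½·AC·CB·sin C ≈ 6858.1.
Semiperimeter s = (249.84+187.78+89.173)/2 = 263.39.
Inradius = area/s = 6858.1/263.39 ≈ 26.038.

r ≈ 26.04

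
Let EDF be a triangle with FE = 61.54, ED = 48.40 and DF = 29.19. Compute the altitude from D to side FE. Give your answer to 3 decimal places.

h_D ≈ 22.447

Semiperimeter s = (29.19 + 61.54 + 48.4)/2 = 69.565.
Heron's formula: area = √(69.565·40.375·8.025·21.165) ≈ 690.69.
The altitude from D has length 2·area/FE ≈ 22.447.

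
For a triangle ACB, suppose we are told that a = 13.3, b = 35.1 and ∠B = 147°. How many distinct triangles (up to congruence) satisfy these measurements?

a·sin B = 13.3·sin(147°) ≈ 7.244.
Since ∠B is not acute, a triangle exists only if b > a; here b > a, so there is exactly one triangle.

1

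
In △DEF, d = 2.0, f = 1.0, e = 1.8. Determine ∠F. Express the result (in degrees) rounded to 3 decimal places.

By the law of cosines, cos F = (d² + e² − f²) / (2·d·e) ≈ 0.86667, so ∠F ≈ 29.93°.

29.926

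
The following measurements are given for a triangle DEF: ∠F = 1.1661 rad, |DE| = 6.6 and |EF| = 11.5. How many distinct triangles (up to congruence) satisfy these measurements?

|EF|·sin F = 11.5·sin(1.1661 rad) ≈ 10.57.
Since |DE| = 6.6 < 10.57 = |EF| sin F, no triangle exists.

0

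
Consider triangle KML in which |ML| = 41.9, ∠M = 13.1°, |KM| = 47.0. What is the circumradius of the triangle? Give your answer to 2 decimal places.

R ≈ 25.01

By the law of cosines, |LK|² = |KM|² + |ML|² − 2·|KM|·|ML|·cos M = 128.51, so |LK| ≈ 11.336.
Area = ½·|KM|·|ML|·sin M ≈ 223.17.
Circumradius = |LK|/(2 sin M) ≈ 25.008.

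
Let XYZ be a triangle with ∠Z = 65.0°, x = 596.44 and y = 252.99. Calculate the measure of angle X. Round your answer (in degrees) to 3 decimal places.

∠X ≈ 89.902°

By the law of cosines, z² = x² + y² − 2·x·y·cos Z = 2.922e+05, so z ≈ 540.56.
Law of cosines again: cos X = (y² + z² − x²)/(2·y·z) ≈ 0.00171, so ∠X ≈ 89.90°.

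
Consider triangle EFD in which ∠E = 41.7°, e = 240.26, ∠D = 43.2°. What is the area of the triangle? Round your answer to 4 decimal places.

The third angle is ∠F = 180° − ∠D − ∠E = 95.10°.
Law of sines: f = e·sin F/sin E ≈ 359.74.
Law of sines: d = e·sin D/sin E ≈ 247.24.
Area = ½·e·f·sin D ≈ 29583.

area ≈ 29582.9497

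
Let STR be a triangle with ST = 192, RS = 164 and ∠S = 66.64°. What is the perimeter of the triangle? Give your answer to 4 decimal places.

perimeter ≈ 552.9507

By the law of cosines, TR² = RS² + ST² − 2·RS·ST·cos S = 38790, so TR ≈ 196.95.
Semiperimeter s = (196.95+164+192)/2 = 276.48.
Perimeter = 196.95 + 164 + 192 = 552.95.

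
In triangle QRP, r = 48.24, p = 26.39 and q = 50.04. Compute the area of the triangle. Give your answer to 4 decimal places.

623.1348

Semiperimeter s = (50.04 + 48.24 + 26.39)/2 = 62.335.
Heron's formula: area = √(62.335·12.295·14.095·35.945) ≈ 623.13.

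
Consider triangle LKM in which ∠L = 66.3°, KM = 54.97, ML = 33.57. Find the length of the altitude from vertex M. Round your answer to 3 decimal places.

Law of sines: sin K = ML·sin L/KM ≈ 0.55919.
Since KM ≥ ML, only the acute value applies: ∠K ≈ 34.00°.
Then ∠M = 180° − ∠L − ∠K ≈ 79.70°.
Law of sines gives LK = KM·sin M/sin L ≈ 59.066.
Area = ½·KM·ML·sin M ≈ 907.8.
The altitude from M has length 2·area/LK ≈ 30.739.

30.739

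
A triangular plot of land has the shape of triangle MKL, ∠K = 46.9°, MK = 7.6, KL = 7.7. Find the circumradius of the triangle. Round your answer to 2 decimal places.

R ≈ 4.17

By the law of cosines, LM² = MK² + KL² − 2·MK·KL·cos K = 37.08, so LM ≈ 6.0893.
Area = ½·MK·KL·sin K ≈ 21.365.
Circumradius = LM/(2 sin K) ≈ 4.1698.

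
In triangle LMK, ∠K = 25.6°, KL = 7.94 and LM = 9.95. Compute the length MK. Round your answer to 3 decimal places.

16.500

Law of sines: sin M = KL·sin K/LM ≈ 0.34480.
Since LM ≥ KL, only the acute value applies: ∠M ≈ 20.17°.
Then ∠L = 180° − ∠K − ∠M ≈ 134.23°.
Law of sines gives MK = LM·sin L/sin K ≈ 16.5.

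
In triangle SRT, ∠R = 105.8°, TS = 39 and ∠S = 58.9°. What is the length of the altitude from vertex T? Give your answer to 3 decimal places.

33.394

The third angle is ∠T = 180° − ∠S − ∠R = 15.30°.
Law of sines: RT = TS·sin S/sin R ≈ 34.706.
Law of sines: SR = TS·sin T/sin R ≈ 10.695.
Area = ½·TS·RT·sin T ≈ 178.58.
The altitude from T has length 2·area/SR ≈ 33.394.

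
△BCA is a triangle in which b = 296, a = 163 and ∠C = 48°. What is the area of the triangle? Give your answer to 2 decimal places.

Area = ½·a·b·sin C ≈ 17928.

17927.63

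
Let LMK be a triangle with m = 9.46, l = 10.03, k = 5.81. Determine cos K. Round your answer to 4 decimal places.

0.8238

By the law of cosines, cos K = (l² + m² − k²) / (2·l·m) ≈ 0.82383, so ∠K ≈ 34.53°.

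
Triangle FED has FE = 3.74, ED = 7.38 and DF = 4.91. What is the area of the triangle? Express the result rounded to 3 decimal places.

area ≈ 8.219

Semiperimeter s = (7.38 + 4.91 + 3.74)/2 = 8.015.
Heron's formula: area = √(8.015·0.635·3.105·4.275) ≈ 8.2194.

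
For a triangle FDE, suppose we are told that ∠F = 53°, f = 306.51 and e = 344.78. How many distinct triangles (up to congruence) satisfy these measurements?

2

e·sin F = 344.78·sin(53°) ≈ 275.4.
Since e sin F < f < e (275.4 < 306.51 < 344.78), two triangles exist.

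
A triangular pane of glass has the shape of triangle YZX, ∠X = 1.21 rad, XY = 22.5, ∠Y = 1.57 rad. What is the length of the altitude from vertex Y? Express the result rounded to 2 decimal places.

21.05

The third angle is ∠Z = π − ∠X − ∠Y = 0.362 rad.
Law of sines: ZX = XY·sin Y/sin Z ≈ 63.602.
Law of sines: YZ = XY·sin X/sin Z ≈ 59.507.
Area = ½·XY·ZX·sin X ≈ 669.45.
The altitude from Y has length 2·area/ZX ≈ 21.051.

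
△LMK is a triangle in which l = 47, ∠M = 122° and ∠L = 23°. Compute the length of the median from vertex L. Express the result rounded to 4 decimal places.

The third angle is ∠K = 180° − ∠L − ∠M = 35.00°.
Law of sines: m = l·sin M/sin L ≈ 102.01.
Law of sines: k = l·sin K/sin L ≈ 68.994.
Median from L: ½√(2·m² + 2·k² − l²) ≈ 83.85.

m_L ≈ 83.8498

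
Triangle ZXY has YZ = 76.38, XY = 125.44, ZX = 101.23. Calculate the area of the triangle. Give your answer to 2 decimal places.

Semiperimeter s = (125.44 + 76.38 + 101.23)/2 = 151.53.
Heron's formula: area = √(151.53·26.085·75.145·50.295) ≈ 3865.

3865.00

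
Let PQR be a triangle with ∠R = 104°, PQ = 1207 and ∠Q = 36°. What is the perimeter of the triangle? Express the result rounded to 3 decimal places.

perimeter ≈ 2737.772

The third angle is ∠P = 180° − ∠Q − ∠R = 40.00°.
Law of sines: QR = PQ·sin P/sin R ≈ 799.6.
Law of sines: RP = PQ·sin Q/sin R ≈ 731.18.
Semiperimeter s = (799.6+731.18+1207)/2 = 1368.9.
Perimeter = 799.6 + 731.18 + 1207 = 2737.8.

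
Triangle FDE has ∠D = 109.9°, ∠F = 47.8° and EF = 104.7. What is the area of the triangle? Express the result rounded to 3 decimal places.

The third angle is ∠E = 180° − ∠F − ∠D = 22.30°.
Law of sines: DE = EF·sin F/sin D ≈ 82.488.
Law of sines: FD = EF·sin E/sin D ≈ 42.252.
Area = ½·EF·DE·sin E ≈ 1638.6.

1638.580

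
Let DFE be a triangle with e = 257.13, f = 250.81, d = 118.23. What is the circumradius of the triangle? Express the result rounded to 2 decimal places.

By the law of cosines, cos D = (f² + e² − d²) / (2·f·e) ≈ 0.89194, so ∠D ≈ 0.469 rad.
Circumradius = d/(2 sin D) ≈ 130.74.

R ≈ 130.74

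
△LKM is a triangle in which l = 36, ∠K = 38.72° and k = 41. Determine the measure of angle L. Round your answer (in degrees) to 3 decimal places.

33.314

Law of sines: sin L = l·sin K/k ≈ 0.54923.
Since k ≥ l, only the acute value applies: ∠L ≈ 33.31°.
Then ∠M = 180° − ∠K − ∠L ≈ 107.97°.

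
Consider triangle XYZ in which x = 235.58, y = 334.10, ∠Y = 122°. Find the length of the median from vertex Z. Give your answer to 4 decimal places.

Law of sines: sin X = x·sin Y/y ≈ 0.59797.
Since y ≥ x, only the acute value applies: ∠X ≈ 36.72°.
Then ∠Z = 180° − ∠Y − ∠X ≈ 21.28°.
Law of sines gives z = y·sin Z/sin Y ≈ 142.95.
Median from Z: ½√(2·x² + 2·y² − z²) ≈ 280.09.

m_Z ≈ 280.0926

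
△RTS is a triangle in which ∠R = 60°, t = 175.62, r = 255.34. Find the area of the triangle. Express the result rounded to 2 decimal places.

22274.68

Law of sines: sin T = t·sin R/r ≈ 0.59564.
Since r ≥ t, only the acute value applies: ∠T ≈ 36.56°.
Then ∠S = 180° − ∠R − ∠T ≈ 83.44°.
Law of sines gives s = r·sin S/sin R ≈ 292.91.
Area = ½·r·t·sin S ≈ 22275.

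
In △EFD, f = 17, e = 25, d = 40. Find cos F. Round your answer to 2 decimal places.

By the law of cosines, cos F = (d² + e² − f²) / (2·d·e) ≈ 0.96800, so ∠F ≈ 14.53°.

0.97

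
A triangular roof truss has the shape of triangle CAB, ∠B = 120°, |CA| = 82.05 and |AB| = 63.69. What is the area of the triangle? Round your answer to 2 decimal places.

Law of sines: sin C = |AB|·sin B/|CA| ≈ 0.67224.
Since |CA| ≥ |AB|, only the acute value applies: ∠C ≈ 42.24°.
Then ∠A = 180° − ∠B − ∠C ≈ 17.76°.
Law of sines gives |BC| = |CA|·sin A/sin B ≈ 28.899.
Area = ½·|CA|·|AB|·sin A ≈ 797.01.

area ≈ 797.01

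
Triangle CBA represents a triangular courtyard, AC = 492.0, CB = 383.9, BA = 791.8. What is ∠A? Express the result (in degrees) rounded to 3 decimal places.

∠A ≈ 22.150°

By the law of cosines, cos A = (BA² + AC² − CB²) / (2·BA·AC) ≈ 0.92620, so ∠A ≈ 22.15°.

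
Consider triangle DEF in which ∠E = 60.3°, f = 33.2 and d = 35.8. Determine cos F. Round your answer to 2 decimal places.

By the law of cosines, e² = f² + d² − 2·f·d·cos E = 1206.1, so e ≈ 34.729.
Law of cosines again: cos F = (d² + e² − f²)/(2·d·e) ≈ 0.55719, so ∠F ≈ 56.14°.

cos F ≈ 0.56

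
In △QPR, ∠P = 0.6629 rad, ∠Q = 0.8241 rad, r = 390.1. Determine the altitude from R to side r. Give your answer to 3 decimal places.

The third angle is ∠R = π − ∠Q − ∠P = 1.6546 rad.
Law of sines: q = r·sin Q/sin R ≈ 287.32.
Law of sines: p = r·sin P/sin R ≈ 240.91.
Area = ½·r·q·sin P ≈ 34488.
The altitude from R has length 2·area/r ≈ 176.82.

h_R ≈ 176.816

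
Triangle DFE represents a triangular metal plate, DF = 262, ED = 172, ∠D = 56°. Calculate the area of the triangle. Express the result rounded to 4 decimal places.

area ≈ 18679.8746

Area = ½·ED·DF·sin D ≈ 18680.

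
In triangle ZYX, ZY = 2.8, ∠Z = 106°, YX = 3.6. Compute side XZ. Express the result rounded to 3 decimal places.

Law of sines: sin X = ZY·sin Z/YX ≈ 0.74765.
Since YX ≥ ZY, only the acute value applies: ∠X ≈ 48.39°.
Then ∠Y = 180° − ∠Z − ∠X ≈ 25.61°.
Law of sines gives XZ = YX·sin Y/sin Z ≈ 1.619.

1.619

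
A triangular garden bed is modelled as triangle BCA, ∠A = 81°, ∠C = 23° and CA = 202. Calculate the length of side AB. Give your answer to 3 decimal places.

The third angle is ∠B = 180° − ∠C − ∠A = 76.00°.
Law of sines: AB = CA·sin C/sin B ≈ 81.344.

81.344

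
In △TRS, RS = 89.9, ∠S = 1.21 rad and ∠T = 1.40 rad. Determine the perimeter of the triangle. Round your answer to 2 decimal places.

perimeter ≈ 221.50

The third angle is ∠R = π − ∠S − ∠T = 0.532 rad.
Law of sines: ST = RS·sin R/sin T ≈ 46.244.
Law of sines: TR = RS·sin S/sin T ≈ 85.354.
Semiperimeter s = (89.9+46.244+85.354)/2 = 110.75.
Perimeter = 89.9 + 46.244 + 85.354 = 221.5.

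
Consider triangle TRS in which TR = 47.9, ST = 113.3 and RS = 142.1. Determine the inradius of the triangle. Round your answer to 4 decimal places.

Semiperimeter s = (142.1 + 113.3 + 47.9)/2 = 151.65.
Heron's formula: area = √(151.65·9.55·38.35·103.75) ≈ 2400.5.
Inradius = area/s = 2400.5/151.65 ≈ 15.829.

15.8291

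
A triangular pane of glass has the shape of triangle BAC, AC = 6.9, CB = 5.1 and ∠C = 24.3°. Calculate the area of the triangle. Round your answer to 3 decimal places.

area ≈ 7.241

Area = ½·AC·CB·sin C ≈ 7.2406.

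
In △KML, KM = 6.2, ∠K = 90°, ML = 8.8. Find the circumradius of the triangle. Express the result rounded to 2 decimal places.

4.40

Law of sines: sin L = KM·sin K/ML ≈ 0.70455.
Since ML ≥ KM, only the acute value applies: ∠L ≈ 44.79°.
Then ∠M = 180° − ∠K − ∠L ≈ 45.21°.
Law of sines gives LK = ML·sin M/sin K ≈ 6.245.
Circumradius = ML/(2 sin K) ≈ 4.4.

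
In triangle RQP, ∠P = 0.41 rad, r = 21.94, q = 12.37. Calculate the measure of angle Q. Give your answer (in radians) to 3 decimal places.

∠Q ≈ 0.436 rad

By the law of cosines, p² = r² + q² − 2·r·q·cos P = 136.57, so p ≈ 11.686.
Law of cosines again: cos Q = (p² + r² − q²)/(2·p·r) ≈ 0.90663, so ∠Q ≈ 0.436 rad.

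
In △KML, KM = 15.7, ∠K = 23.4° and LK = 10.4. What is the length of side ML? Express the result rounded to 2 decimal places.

7.41

By the law of cosines, ML² = LK² + KM² − 2·LK·KM·cos K = 54.948, so ML ≈ 7.4127.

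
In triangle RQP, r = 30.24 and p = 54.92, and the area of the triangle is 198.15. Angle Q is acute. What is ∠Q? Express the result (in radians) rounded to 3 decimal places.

0.241

From area = ½·p·r·sin Q, we get sin Q = 2·area/(p·r) ≈ 0.23862.
Taking the acute solution, ∠Q ≈ 0.2409 rad.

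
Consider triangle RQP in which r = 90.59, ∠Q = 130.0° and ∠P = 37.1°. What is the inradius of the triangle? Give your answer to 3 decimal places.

26.286

The third angle is ∠R = 180° − ∠Q − ∠P = 12.90°.
Law of sines: q = r·sin Q/sin R ≈ 310.84.
Law of sines: p = r·sin P/sin R ≈ 244.77.
Area = ½·r·q·sin P ≈ 8493.
Semiperimeter s = (90.59+310.84+244.77)/2 = 323.1.
Inradius = area/s = 8493/323.1 ≈ 26.286.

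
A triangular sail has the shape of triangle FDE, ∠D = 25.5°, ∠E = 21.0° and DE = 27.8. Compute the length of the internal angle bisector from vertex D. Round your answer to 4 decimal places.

t_D ≈ 17.9323

The third angle is ∠F = 180° − ∠D − ∠E = 133.50°.
Law of sines: EF = DE·sin D/sin F ≈ 16.499.
Law of sines: FD = DE·sin E/sin F ≈ 13.734.
The bisector from D has length 2·FD·DE·cos(∠D/2)/(FD+DE) ≈ 17.932.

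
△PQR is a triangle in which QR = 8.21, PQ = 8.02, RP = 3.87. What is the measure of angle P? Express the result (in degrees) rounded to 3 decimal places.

By the law of cosines, cos P = (RP² + PQ² − QR²) / (2·RP·PQ) ≈ 0.19159, so ∠P ≈ 78.95°.

∠P ≈ 78.954°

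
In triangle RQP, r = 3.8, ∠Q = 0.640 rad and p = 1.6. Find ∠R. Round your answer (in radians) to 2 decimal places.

2.14

By the law of cosines, q² = p² + r² − 2·p·r·cos Q = 7.2465, so q ≈ 2.6919.
Law of cosines again: cos R = (q² + p² − r²)/(2·q·p) ≈ -0.53789, so ∠R ≈ 2.139 rad.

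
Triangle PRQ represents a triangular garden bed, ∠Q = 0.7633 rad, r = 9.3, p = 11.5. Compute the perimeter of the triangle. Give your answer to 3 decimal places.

By the law of cosines, q² = p² + r² − 2·p·r·cos Q = 64.185, so q ≈ 8.0115.
Semiperimeter s = (11.5+9.3+8.0115)/2 = 14.406.
Perimeter = 11.5 + 9.3 + 8.0115 = 28.812.

28.812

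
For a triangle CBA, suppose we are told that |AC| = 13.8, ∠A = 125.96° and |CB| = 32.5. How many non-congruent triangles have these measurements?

1

|AC|·sin A = 13.8·sin(125.96°) ≈ 11.17.
Since ∠A is not acute, a triangle exists only if |CB| > |AC|; here |CB| > |AC|, so there is exactly one triangle.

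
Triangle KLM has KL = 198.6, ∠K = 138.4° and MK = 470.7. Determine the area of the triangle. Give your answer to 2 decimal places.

Area = ½·MK·KL·sin K ≈ 31032.

area ≈ 31032.25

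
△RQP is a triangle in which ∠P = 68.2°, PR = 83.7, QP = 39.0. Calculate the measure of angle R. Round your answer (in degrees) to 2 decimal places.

By the law of cosines, RQ² = QP² + PR² − 2·QP·PR·cos P = 6102.2, so RQ ≈ 78.116.
Law of cosines again: cos R = (PR² + RQ² − QP²)/(2·PR·RQ) ≈ 0.88607, so ∠R ≈ 27.62°.

∠R ≈ 27.62°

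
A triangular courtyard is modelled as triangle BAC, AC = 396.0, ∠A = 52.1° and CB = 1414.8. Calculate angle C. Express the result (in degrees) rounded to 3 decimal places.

115.140

Law of sines: sin B = AC·sin A/CB ≈ 0.22086.
Since CB ≥ AC, only the acute value applies: ∠B ≈ 12.76°.
Then ∠C = 180° − ∠A − ∠B ≈ 115.14°.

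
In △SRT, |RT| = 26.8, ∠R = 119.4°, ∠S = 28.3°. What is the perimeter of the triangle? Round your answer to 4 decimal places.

106.2560

The third angle is ∠T = 180° − ∠S − ∠R = 32.30°.
Law of sines: |TS| = |RT|·sin R/sin S ≈ 49.249.
Law of sines: |SR| = |RT|·sin T/sin S ≈ 30.207.
Semiperimeter s = (26.8+49.249+30.207)/2 = 53.128.
Perimeter = 26.8 + 49.249 + 30.207 = 106.26.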